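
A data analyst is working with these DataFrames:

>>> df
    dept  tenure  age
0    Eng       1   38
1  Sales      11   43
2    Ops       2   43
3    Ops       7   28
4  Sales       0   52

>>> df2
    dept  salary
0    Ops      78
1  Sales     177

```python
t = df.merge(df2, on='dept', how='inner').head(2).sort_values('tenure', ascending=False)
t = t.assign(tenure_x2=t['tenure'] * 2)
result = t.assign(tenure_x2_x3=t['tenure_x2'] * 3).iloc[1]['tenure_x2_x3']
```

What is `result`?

merge on 'dept' (how='inner') → 4 rows:
    dept  tenure  age  salary
0  Sales      11   43     177
1    Ops       2   43      78
2    Ops       7   28      78
3  Sales       0   52     177
take first 2 rows:
    dept  tenure  age  salary
0  Sales      11   43     177
1    Ops       2   43      78
sort by tenure descending:
    dept  tenure  age  salary
0  Sales      11   43     177
1    Ops       2   43      78
add column tenure_x2 = t['tenure'] * 2:
    dept  tenure  age  salary  tenure_x2
0  Sales      11   43     177         22
1    Ops       2   43      78          4
add column tenure_x2_x3 = t['tenure_x2'] * 3:
    dept  tenure  age  salary  tenure_x2  tenure_x2_x3
0  Sales      11   43     177         22            66
1    Ops       2   43      78          4            12
Then the value at position 1, column 'tenure_x2_x3': 12

12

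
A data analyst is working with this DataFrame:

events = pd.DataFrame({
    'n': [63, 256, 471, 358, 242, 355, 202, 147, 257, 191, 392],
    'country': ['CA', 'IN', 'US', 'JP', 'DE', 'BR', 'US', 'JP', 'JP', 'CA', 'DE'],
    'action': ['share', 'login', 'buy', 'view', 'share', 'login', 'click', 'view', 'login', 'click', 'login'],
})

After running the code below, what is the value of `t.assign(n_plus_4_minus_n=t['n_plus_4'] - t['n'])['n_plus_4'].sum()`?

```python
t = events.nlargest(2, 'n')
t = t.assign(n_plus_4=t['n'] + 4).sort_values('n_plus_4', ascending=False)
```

871

take 2 rows with largest n:
      n country action
2   471      US    buy
10  392      DE  login
add column n_plus_4 = t['n'] + 4:
      n country action  n_plus_4
2   471      US    buy       475
10  392      DE  login       396
sort by n_plus_4 descending:
      n country action  n_plus_4
2   471      US    buy       475
10  392      DE  login       396
add column n_plus_4_minus_n = t['n_plus_4'] - t['n']:
      n country action  n_plus_4  n_plus_4_minus_n
2   471      US    buy       475                 4
10  392      DE  login       396                 4
Reading off the sum of column 'n_plus_4', we get 871.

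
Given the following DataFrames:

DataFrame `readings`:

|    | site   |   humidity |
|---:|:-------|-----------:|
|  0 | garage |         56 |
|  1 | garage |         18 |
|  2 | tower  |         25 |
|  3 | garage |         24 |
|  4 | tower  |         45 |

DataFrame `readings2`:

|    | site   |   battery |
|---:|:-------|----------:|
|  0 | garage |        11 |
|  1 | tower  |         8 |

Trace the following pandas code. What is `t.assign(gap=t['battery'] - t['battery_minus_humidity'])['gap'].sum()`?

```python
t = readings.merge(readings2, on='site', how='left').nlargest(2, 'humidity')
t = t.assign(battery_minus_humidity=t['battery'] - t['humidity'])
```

101

merge on 'site' (how='left') → 5 rows:
     site  humidity  battery
0  garage        56       11
1  garage        18       11
2   tower        25        8
3  garage        24       11
4   tower        45        8
take 2 rows with largest humidity:
     site  humidity  battery
0  garage        56       11
4   tower        45        8
add column battery_minus_humidity = t['battery'] - t['humidity']:
     site  humidity  battery  battery_minus_humidity
0  garage        56       11                     -45
4   tower        45        8                     -37
add column gap = t['battery'] - t['battery_minus_humidity']:
     site  humidity  battery  battery_minus_humidity  gap
0  garage        56       11                     -45   56
4   tower        45        8                     -37   45
Reading off the sum of column 'gap', we get 101.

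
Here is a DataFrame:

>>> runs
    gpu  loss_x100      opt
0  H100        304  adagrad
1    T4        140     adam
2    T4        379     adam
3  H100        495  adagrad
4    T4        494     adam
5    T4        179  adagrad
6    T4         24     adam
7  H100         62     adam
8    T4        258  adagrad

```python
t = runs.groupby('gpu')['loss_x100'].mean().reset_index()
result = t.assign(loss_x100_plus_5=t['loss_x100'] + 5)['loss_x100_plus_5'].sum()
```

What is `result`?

542.666666667

group by gpu, mean of loss_x100:
gpu
H100    287.000000
T4      245.666667
Name: loss_x100, dtype: float64
reset_index():
    gpu   loss_x100
0  H100  287.000000
1    T4  245.666667
add column loss_x100_plus_5 = t['loss_x100'] + 5:
    gpu   loss_x100  loss_x100_plus_5
0  H100  287.000000        292.000000
1    T4  245.666667        250.666667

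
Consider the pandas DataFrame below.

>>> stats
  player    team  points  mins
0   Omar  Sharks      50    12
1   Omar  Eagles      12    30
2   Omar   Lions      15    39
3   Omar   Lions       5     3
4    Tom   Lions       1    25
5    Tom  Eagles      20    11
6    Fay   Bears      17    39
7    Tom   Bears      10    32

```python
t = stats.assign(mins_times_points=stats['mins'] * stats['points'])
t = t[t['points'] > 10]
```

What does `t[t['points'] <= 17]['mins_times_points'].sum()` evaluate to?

add column mins_times_points = stats['mins'] * stats['points']:
  player    team  points  mins  mins_times_points
0   Omar  Sharks      50    12                600
1   Omar  Eagles      12    30                360
2   Omar   Lions      15    39                585
3   Omar   Lions       5     3                 15
4    Tom   Lions       1    25                 25
5    Tom  Eagles      20    11                220
6    Fay   Bears      17    39                663
7    Tom   Bears      10    32                320
filter rows where points > 10:
  player    team  points  mins  mins_times_points
0   Omar  Sharks      50    12                600
1   Omar  Eagles      12    30                360
2   Omar   Lions      15    39                585
5    Tom  Eagles      20    11                220
6    Fay   Bears      17    39                663
filter rows where points <= 17:
  player    team  points  mins  mins_times_points
1   Omar  Eagles      12    30                360
2   Omar   Lions      15    39                585
6    Fay   Bears      17    39                663
Then the sum of column 'mins_times_points': 1608

1608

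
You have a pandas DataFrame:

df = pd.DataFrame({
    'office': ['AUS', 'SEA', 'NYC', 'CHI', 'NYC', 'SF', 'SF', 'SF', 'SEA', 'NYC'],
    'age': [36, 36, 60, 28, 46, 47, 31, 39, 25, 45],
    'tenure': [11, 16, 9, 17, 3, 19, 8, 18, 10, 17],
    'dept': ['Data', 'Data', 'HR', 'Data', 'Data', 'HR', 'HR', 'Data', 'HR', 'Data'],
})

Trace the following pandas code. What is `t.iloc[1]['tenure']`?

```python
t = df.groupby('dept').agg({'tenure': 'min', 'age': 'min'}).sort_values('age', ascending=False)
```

8

group by dept: min(tenure), min(age):
      tenure  age
dept             
Data       3   28
HR         8   25
sort by age descending:
      tenure  age
dept             
Data       3   28
HR         8   25
So iloc[1]['tenure'] = 8.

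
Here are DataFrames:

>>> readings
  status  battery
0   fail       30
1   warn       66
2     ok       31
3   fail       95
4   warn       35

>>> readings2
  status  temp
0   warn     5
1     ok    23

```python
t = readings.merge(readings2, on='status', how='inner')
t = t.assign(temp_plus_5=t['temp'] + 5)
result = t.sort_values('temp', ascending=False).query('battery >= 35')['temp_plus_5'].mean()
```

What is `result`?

merge on 'status' (how='inner') → 3 rows:
  status  battery  temp
0   warn       66     5
1     ok       31    23
2   warn       35     5
add column temp_plus_5 = t['temp'] + 5:
  status  battery  temp  temp_plus_5
0   warn       66     5           10
1     ok       31    23           28
2   warn       35     5           10
sort by temp descending:
  status  battery  temp  temp_plus_5
1     ok       31    23           28
0   warn       66     5           10
2   warn       35     5           10
filter rows where battery >= 35:
  status  battery  temp  temp_plus_5
0   warn       66     5           10
2   warn       35     5           10
Finally, mean of column 'temp_plus_5' = 10.0.

10.0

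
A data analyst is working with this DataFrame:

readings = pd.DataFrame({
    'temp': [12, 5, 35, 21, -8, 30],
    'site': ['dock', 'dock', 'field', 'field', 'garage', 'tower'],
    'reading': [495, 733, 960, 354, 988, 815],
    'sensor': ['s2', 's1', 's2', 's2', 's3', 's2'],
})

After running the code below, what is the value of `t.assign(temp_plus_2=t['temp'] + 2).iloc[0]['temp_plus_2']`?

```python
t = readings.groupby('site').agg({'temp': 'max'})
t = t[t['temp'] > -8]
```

14

group by site, max of temp:
        temp
site        
dock      12
field     35
garage    -8
tower     30
filter rows where temp > -8:
       temp
site       
dock     12
field    35
tower    30
add column temp_plus_2 = t['temp'] + 2:
       temp  temp_plus_2
site                    
dock     12           14
field    35           37
tower    30           32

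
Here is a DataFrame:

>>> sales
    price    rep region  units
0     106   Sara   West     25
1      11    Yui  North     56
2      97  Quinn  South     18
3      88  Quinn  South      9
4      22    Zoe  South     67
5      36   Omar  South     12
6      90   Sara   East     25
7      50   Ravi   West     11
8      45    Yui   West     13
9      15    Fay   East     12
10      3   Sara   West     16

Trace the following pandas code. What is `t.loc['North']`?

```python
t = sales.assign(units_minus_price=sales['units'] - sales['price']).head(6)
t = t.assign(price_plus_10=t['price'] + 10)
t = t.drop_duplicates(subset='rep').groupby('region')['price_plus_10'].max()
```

21

add column units_minus_price = sales['units'] - sales['price']:
    price    rep region  units  units_minus_price
0     106   Sara   West     25                -81
1      11    Yui  North     56                 45
2      97  Quinn  South     18                -79
3      88  Quinn  South      9                -79
4      22    Zoe  South     67                 45
5      36   Omar  South     12                -24
6      90   Sara   East     25                -65
7      50   Ravi   West     11                -39
8      45    Yui   West     13                -32
9      15    Fay   East     12                 -3
10      3   Sara   West     16                 13
take first 6 rows:
   price    rep region  units  units_minus_price
0    106   Sara   West     25                -81
1     11    Yui  North     56                 45
2     97  Quinn  South     18                -79
3     88  Quinn  South      9                -79
4     22    Zoe  South     67                 45
5     36   Omar  South     12                -24
add column price_plus_10 = t['price'] + 10:
   price    rep region  units  units_minus_price  price_plus_10
0    106   Sara   West     25                -81            116
1     11    Yui  North     56                 45             21
2     97  Quinn  South     18                -79            107
3     88  Quinn  South      9                -79             98
4     22    Zoe  South     67                 45             32
5     36   Omar  South     12                -24             46
drop duplicate rep (keep=first):
   price    rep region  units  units_minus_price  price_plus_10
0    106   Sara   West     25                -81            116
1     11    Yui  North     56                 45             21
2     97  Quinn  South     18                -79            107
4     22    Zoe  South     67                 45             32
5     36   Omar  South     12                -24             46
group by region, max of price_plus_10:
region
North     21
South    107
West     116
Name: price_plus_10, dtype: int64
Hence 21.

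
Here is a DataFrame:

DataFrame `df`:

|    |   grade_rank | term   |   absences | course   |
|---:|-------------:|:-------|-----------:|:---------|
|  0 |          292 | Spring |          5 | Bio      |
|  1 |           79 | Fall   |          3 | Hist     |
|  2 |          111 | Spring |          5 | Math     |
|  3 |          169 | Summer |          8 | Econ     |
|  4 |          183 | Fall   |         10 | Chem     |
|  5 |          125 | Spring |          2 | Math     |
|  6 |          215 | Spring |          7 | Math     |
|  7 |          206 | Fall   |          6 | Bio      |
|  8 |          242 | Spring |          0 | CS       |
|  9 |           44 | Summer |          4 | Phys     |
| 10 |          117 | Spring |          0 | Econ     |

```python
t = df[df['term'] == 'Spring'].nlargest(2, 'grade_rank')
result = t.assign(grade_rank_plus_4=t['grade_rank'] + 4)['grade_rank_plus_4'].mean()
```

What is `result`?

filter rows where term == 'Spring':
    grade_rank    term  absences course
0          292  Spring         5    Bio
2          111  Spring         5   Math
5          125  Spring         2   Math
6          215  Spring         7   Math
8          242  Spring         0     CS
10         117  Spring         0   Econ
take 2 rows with largest grade_rank:
   grade_rank    term  absences course
0         292  Spring         5    Bio
8         242  Spring         0     CS
add column grade_rank_plus_4 = t['grade_rank'] + 4:
   grade_rank    term  absences course  grade_rank_plus_4
0         292  Spring         5    Bio                296
8         242  Spring         0     CS                246
mean of column 'grade_rank_plus_4' → 271.0

271.0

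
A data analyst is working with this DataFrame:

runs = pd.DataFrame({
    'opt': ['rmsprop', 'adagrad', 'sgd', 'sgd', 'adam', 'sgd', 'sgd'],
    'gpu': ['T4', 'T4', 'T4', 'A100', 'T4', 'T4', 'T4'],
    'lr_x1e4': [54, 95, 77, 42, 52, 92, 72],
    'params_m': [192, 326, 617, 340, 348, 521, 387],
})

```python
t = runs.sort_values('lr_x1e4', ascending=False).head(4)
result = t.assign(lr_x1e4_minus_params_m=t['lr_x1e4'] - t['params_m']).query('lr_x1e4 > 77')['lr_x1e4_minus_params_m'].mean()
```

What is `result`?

-330.0

sort by lr_x1e4 descending:
       opt   gpu  lr_x1e4  params_m
1  adagrad    T4       95       326
5      sgd    T4       92       521
2      sgd    T4       77       617
6      sgd    T4       72       387
0  rmsprop    T4       54       192
4     adam    T4       52       348
3      sgd  A100       42       340
take first 4 rows:
       opt gpu  lr_x1e4  params_m
1  adagrad  T4       95       326
5      sgd  T4       92       521
2      sgd  T4       77       617
6      sgd  T4       72       387
add column lr_x1e4_minus_params_m = t['lr_x1e4'] - t['params_m']:
       opt gpu  lr_x1e4  params_m  lr_x1e4_minus_params_m
1  adagrad  T4       95       326                    -231
5      sgd  T4       92       521                    -429
2      sgd  T4       77       617                    -540
6      sgd  T4       72       387                    -315
filter rows where lr_x1e4 > 77:
       opt gpu  lr_x1e4  params_m  lr_x1e4_minus_params_m
1  adagrad  T4       95       326                    -231
5      sgd  T4       92       521                    -429
mean of column 'lr_x1e4_minus_params_m' → -330.0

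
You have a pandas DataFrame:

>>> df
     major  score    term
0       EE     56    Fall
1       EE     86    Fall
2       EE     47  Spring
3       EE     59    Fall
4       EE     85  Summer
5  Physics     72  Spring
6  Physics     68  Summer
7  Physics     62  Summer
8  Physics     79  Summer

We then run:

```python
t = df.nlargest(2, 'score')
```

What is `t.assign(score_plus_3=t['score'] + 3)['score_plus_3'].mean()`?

take 2 rows with largest score:
  major  score    term
1    EE     86    Fall
4    EE     85  Summer
add column score_plus_3 = t['score'] + 3:
  major  score    term  score_plus_3
1    EE     86    Fall            89
4    EE     85  Summer            88
Taking the mean of column 'score_plus_3' gives 88.5.

88.5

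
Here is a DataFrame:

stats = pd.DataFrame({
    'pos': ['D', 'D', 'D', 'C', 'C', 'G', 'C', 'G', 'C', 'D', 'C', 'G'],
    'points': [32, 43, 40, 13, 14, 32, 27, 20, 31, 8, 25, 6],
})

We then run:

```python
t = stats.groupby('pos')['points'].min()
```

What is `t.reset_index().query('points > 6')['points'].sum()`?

21

group by pos, min of points:
pos
C    13
D     8
G     6
Name: points, dtype: int64
reset_index():
  pos  points
0   C      13
1   D       8
2   G       6
filter rows where points > 6:
  pos  points
0   C      13
1   D       8
sum of column 'points' → 21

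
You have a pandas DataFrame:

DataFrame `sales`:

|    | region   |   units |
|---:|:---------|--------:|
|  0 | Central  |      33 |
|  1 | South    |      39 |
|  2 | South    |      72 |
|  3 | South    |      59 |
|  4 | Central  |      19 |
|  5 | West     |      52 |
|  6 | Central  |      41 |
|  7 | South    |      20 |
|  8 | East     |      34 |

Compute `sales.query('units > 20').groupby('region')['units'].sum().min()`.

34

filter rows where units > 20:
    region  units
0  Central     33
1    South     39
2    South     72
3    South     59
5     West     52
6  Central     41
8     East     34
group by region, sum of units:
region
Central     74
East        34
South      170
West        52
Name: units, dtype: int64
The min of the resulting series is 34.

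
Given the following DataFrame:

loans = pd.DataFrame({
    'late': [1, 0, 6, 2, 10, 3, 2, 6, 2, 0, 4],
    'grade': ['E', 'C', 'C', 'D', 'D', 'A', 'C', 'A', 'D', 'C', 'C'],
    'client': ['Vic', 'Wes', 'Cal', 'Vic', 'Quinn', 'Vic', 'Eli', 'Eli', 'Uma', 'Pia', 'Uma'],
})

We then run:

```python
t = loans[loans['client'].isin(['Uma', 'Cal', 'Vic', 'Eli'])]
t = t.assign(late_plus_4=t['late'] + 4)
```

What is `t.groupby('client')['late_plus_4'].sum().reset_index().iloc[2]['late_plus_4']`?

14

filter rows where client in ['Uma', 'Cal', 'Vic', 'Eli']:
    late grade client
0      1     E    Vic
2      6     C    Cal
3      2     D    Vic
5      3     A    Vic
6      2     C    Eli
7      6     A    Eli
8      2     D    Uma
10     4     C    Uma
add column late_plus_4 = t['late'] + 4:
    late grade client  late_plus_4
0      1     E    Vic            5
2      6     C    Cal           10
3      2     D    Vic            6
5      3     A    Vic            7
6      2     C    Eli            6
7      6     A    Eli           10
8      2     D    Uma            6
10     4     C    Uma            8
group by client, sum of late_plus_4:
client
Cal    10
Eli    16
Uma    14
Vic    18
Name: late_plus_4, dtype: int64
reset_index():
  client  late_plus_4
0    Cal           10
1    Eli           16
2    Uma           14
3    Vic           18
value at position 2, column 'late_plus_4' → 14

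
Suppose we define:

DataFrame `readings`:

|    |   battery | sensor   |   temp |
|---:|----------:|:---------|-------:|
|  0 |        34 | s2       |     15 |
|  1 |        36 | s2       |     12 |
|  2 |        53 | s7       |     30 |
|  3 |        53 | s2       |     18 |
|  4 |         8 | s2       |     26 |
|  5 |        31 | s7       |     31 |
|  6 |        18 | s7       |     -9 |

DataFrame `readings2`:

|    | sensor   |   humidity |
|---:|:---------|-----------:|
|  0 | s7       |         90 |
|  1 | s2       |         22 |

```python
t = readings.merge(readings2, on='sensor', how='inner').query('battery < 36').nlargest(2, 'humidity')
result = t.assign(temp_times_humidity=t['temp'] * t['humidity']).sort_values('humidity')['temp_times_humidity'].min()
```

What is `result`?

merge on 'sensor' (how='inner') → 7 rows:
   battery sensor  temp  humidity
0       34     s2    15        22
1       36     s2    12        22
2       53     s7    30        90
3       53     s2    18        22
4        8     s2    26        22
5       31     s7    31        90
6       18     s7    -9        90
filter rows where battery < 36:
   battery sensor  temp  humidity
0       34     s2    15        22
4        8     s2    26        22
5       31     s7    31        90
6       18     s7    -9        90
take 2 rows with largest humidity:
   battery sensor  temp  humidity
5       31     s7    31        90
6       18     s7    -9        90
add column temp_times_humidity = t['temp'] * t['humidity']:
   battery sensor  temp  humidity  temp_times_humidity
5       31     s7    31        90                 2790
6       18     s7    -9        90                 -810
sort by humidity:
   battery sensor  temp  humidity  temp_times_humidity
5       31     s7    31        90                 2790
6       18     s7    -9        90                 -810
Then the min of column 'temp_times_humidity': -810

-810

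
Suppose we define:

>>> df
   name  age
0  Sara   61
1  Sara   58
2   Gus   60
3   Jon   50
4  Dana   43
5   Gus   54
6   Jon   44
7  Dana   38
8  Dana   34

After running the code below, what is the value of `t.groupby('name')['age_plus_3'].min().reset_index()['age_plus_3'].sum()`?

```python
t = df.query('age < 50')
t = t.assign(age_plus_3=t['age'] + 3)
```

filter rows where age < 50:
   name  age
4  Dana   43
6   Jon   44
7  Dana   38
8  Dana   34
add column age_plus_3 = t['age'] + 3:
   name  age  age_plus_3
4  Dana   43          46
6   Jon   44          47
7  Dana   38          41
8  Dana   34          37
group by name, min of age_plus_3:
name
Dana    37
Jon     47
Name: age_plus_3, dtype: int64
reset_index():
   name  age_plus_3
0  Dana          37
1   Jon          47

84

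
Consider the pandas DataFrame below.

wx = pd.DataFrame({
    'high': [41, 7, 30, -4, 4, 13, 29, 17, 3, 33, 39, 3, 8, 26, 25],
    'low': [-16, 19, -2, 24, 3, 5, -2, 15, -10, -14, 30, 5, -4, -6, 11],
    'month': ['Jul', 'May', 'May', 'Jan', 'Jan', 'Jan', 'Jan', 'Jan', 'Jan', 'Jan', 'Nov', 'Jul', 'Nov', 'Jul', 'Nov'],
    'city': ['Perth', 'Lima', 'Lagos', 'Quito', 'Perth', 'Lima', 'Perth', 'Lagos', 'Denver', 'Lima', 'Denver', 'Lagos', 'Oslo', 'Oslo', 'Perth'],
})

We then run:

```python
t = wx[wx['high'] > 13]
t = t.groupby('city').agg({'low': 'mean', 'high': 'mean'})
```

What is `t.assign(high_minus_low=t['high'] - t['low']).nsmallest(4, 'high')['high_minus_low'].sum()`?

130.0

filter rows where high > 13:
    high  low month    city
0     41  -16   Jul   Perth
2     30   -2   May   Lagos
6     29   -2   Jan   Perth
7     17   15   Jan   Lagos
9     33  -14   Jan    Lima
10    39   30   Nov  Denver
13    26   -6   Jul    Oslo
14    25   11   Nov   Perth
group by city: mean(low), mean(high):
              low       high
city                        
Denver  30.000000  39.000000
Lagos    6.500000  23.500000
Lima   -14.000000  33.000000
Oslo    -6.000000  26.000000
Perth   -2.333333  31.666667
add column high_minus_low = t['high'] - t['low']:
              low       high  high_minus_low
city                                        
Denver  30.000000  39.000000             9.0
Lagos    6.500000  23.500000            17.0
Lima   -14.000000  33.000000            47.0
Oslo    -6.000000  26.000000            32.0
Perth   -2.333333  31.666667            34.0
take 4 rows with smallest high:
             low       high  high_minus_low
city                                       
Lagos   6.500000  23.500000            17.0
Oslo   -6.000000  26.000000            32.0
Perth  -2.333333  31.666667            34.0
Lima  -14.000000  33.000000            47.0
sum of column 'high_minus_low' → 130.0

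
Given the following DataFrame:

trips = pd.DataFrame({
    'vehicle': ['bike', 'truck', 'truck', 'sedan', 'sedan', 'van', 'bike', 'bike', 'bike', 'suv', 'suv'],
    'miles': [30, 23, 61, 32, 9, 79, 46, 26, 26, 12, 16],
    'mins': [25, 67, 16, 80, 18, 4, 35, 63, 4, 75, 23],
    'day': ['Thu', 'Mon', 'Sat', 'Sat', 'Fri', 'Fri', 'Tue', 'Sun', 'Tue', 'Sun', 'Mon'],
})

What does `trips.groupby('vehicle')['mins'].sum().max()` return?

127

group by vehicle, sum of mins:
vehicle
bike     127
sedan     98
suv       98
truck     83
van        4
Name: mins, dtype: int64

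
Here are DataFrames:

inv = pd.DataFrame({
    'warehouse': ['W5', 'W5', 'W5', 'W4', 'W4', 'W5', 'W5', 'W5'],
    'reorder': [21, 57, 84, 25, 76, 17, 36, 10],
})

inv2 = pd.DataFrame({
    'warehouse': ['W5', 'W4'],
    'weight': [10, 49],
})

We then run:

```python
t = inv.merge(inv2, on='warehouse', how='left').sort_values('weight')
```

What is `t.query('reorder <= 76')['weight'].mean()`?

merge on 'warehouse' (how='left') → 8 rows:
  warehouse  reorder  weight
0        W5       21      10
1        W5       57      10
2        W5       84      10
3        W4       25      49
4        W4       76      49
5        W5       17      10
6        W5       36      10
7        W5       10      10
sort by weight:
  warehouse  reorder  weight
0        W5       21      10
1        W5       57      10
2        W5       84      10
5        W5       17      10
6        W5       36      10
7        W5       10      10
3        W4       25      49
4        W4       76      49
filter rows where reorder <= 76:
  warehouse  reorder  weight
0        W5       21      10
1        W5       57      10
5        W5       17      10
6        W5       36      10
7        W5       10      10
3        W4       25      49
4        W4       76      49
Reading off the mean of column 'weight', we get 21.1428571429.

21.1428571429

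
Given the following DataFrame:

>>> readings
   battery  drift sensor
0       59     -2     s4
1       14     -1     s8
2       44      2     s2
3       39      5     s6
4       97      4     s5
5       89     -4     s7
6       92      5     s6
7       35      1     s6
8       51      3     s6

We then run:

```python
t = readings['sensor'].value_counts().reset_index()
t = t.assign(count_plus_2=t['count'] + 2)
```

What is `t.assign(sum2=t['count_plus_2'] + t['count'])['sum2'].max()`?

10

value_counts of sensor:
sensor
s6    4
s4    1
s8    1
s2    1
s5    1
s7    1
Name: count, dtype: int64
reset_index():
  sensor  count
0     s6      4
1     s4      1
2     s8      1
3     s2      1
4     s5      1
5     s7      1
add column count_plus_2 = t['count'] + 2:
  sensor  count  count_plus_2
0     s6      4             6
1     s4      1             3
2     s8      1             3
3     s2      1             3
4     s5      1             3
5     s7      1             3
add column sum2 = t['count_plus_2'] + t['count']:
  sensor  count  count_plus_2  sum2
0     s6      4             6    10
1     s4      1             3     4
2     s8      1             3     4
3     s2      1             3     4
4     s5      1             3     4
5     s7      1             3     4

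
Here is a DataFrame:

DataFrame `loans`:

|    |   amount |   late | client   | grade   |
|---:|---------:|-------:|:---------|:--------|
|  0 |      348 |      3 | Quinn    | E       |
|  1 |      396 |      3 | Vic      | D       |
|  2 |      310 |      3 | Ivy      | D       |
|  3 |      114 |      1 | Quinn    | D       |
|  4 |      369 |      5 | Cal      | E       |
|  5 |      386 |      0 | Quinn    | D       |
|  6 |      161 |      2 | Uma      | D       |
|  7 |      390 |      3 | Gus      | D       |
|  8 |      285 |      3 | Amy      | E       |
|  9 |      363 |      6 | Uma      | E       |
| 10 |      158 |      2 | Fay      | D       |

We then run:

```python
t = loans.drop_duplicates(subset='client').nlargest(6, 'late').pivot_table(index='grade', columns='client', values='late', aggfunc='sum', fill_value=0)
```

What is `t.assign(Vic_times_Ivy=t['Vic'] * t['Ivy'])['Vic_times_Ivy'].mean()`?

4.5

drop duplicate client (keep=first):
    amount  late client grade
0      348     3  Quinn     E
1      396     3    Vic     D
2      310     3    Ivy     D
4      369     5    Cal     E
6      161     2    Uma     D
7      390     3    Gus     D
8      285     3    Amy     E
10     158     2    Fay     D
take 6 rows with largest late:
   amount  late client grade
4     369     5    Cal     E
0     348     3  Quinn     E
1     396     3    Vic     D
2     310     3    Ivy     D
7     390     3    Gus     D
8     285     3    Amy     E
pivot: rows=grade, cols=client, sum(late):
client  Amy  Cal  Gus  Ivy  Quinn  Vic
grade                                 
D         0    0    3    3      0    3
E         3    5    0    0      3    0
add column Vic_times_Ivy = t['Vic'] * t['Ivy']:
client  Amy  Cal  Gus  Ivy  Quinn  Vic  Vic_times_Ivy
grade                                                
D         0    0    3    3      0    3              9
E         3    5    0    0      3    0              0
Finally, mean of column 'Vic_times_Ivy' = 4.5.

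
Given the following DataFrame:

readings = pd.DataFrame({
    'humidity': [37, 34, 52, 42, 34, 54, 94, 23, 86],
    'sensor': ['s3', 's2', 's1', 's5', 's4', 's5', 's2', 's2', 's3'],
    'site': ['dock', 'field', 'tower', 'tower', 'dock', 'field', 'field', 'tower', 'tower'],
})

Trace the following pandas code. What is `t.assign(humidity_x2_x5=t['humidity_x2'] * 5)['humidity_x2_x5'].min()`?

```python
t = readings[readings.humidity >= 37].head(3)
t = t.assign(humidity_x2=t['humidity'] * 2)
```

370

filter rows where humidity >= 37:
   humidity sensor   site
0        37     s3   dock
2        52     s1  tower
3        42     s5  tower
5        54     s5  field
6        94     s2  field
8        86     s3  tower
take first 3 rows:
   humidity sensor   site
0        37     s3   dock
2        52     s1  tower
3        42     s5  tower
add column humidity_x2 = t['humidity'] * 2:
   humidity sensor   site  humidity_x2
0        37     s3   dock           74
2        52     s1  tower          104
3        42     s5  tower           84
add column humidity_x2_x5 = t['humidity_x2'] * 5:
   humidity sensor   site  humidity_x2  humidity_x2_x5
0        37     s3   dock           74             370
2        52     s1  tower          104             520
3        42     s5  tower           84             420
Taking the min of column 'humidity_x2_x5' gives 370.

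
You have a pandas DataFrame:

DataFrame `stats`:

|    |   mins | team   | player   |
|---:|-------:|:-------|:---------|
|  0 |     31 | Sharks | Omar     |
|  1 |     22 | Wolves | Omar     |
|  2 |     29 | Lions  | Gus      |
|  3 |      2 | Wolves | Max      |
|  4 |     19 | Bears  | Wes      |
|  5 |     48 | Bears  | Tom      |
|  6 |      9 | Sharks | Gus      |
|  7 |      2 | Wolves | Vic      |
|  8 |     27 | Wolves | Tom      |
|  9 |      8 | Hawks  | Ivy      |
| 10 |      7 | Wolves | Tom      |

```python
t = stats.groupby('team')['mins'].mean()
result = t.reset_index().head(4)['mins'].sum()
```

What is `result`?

90.5

group by team, mean of mins:
team
Bears     33.5
Hawks      8.0
Lions     29.0
Sharks    20.0
Wolves    12.0
Name: mins, dtype: float64
reset_index():
     team  mins
0   Bears  33.5
1   Hawks   8.0
2   Lions  29.0
3  Sharks  20.0
4  Wolves  12.0
take first 4 rows:
     team  mins
0   Bears  33.5
1   Hawks   8.0
2   Lions  29.0
3  Sharks  20.0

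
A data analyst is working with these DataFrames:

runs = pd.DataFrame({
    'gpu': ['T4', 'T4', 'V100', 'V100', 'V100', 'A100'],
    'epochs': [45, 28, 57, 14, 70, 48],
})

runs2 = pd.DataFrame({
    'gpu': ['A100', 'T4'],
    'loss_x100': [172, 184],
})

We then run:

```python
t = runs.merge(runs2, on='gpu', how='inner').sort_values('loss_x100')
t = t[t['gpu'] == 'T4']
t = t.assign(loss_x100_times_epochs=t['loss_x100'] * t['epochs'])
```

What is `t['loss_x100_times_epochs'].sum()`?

13432

merge on 'gpu' (how='inner') → 3 rows:
    gpu  epochs  loss_x100
0    T4      45        184
1    T4      28        184
2  A100      48        172
sort by loss_x100:
    gpu  epochs  loss_x100
2  A100      48        172
0    T4      45        184
1    T4      28        184
filter rows where gpu == 'T4':
  gpu  epochs  loss_x100
0  T4      45        184
1  T4      28        184
add column loss_x100_times_epochs = t['loss_x100'] * t['epochs']:
  gpu  epochs  loss_x100  loss_x100_times_epochs
0  T4      45        184                    8280
1  T4      28        184                    5152
Then the sum of column 'loss_x100_times_epochs': 13432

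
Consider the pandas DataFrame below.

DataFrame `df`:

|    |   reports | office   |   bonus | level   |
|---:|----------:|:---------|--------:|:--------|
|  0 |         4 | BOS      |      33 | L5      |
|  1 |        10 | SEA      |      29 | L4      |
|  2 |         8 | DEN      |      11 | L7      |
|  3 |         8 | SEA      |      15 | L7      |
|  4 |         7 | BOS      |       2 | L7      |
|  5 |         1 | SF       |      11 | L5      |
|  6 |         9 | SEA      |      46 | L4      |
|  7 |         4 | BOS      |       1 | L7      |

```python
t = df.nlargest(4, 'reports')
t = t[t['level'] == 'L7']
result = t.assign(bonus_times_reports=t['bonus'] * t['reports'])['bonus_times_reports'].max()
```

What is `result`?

take 4 rows with largest reports:
   reports office  bonus level
1       10    SEA     29    L4
6        9    SEA     46    L4
2        8    DEN     11    L7
3        8    SEA     15    L7
filter rows where level == 'L7':
   reports office  bonus level
2        8    DEN     11    L7
3        8    SEA     15    L7
add column bonus_times_reports = t['bonus'] * t['reports']:
   reports office  bonus level  bonus_times_reports
2        8    DEN     11    L7                   88
3        8    SEA     15    L7                  120
Finally, max of column 'bonus_times_reports' = 120.

120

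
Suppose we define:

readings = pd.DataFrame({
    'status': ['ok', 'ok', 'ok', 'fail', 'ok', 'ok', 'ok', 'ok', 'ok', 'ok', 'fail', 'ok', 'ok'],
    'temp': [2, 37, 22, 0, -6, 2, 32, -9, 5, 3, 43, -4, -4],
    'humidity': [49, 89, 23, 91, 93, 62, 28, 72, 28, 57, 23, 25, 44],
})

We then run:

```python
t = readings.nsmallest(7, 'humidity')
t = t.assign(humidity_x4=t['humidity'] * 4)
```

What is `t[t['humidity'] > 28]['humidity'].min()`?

44

take 7 rows with smallest humidity:
   status  temp  humidity
2      ok    22        23
10   fail    43        23
11     ok    -4        25
6      ok    32        28
8      ok     5        28
12     ok    -4        44
0      ok     2        49
add column humidity_x4 = t['humidity'] * 4:
   status  temp  humidity  humidity_x4
2      ok    22        23           92
10   fail    43        23           92
11     ok    -4        25          100
6      ok    32        28          112
8      ok     5        28          112
12     ok    -4        44          176
0      ok     2        49          196
filter rows where humidity > 28:
   status  temp  humidity  humidity_x4
12     ok    -4        44          176
0      ok     2        49          196
Finally, min of column 'humidity' = 44.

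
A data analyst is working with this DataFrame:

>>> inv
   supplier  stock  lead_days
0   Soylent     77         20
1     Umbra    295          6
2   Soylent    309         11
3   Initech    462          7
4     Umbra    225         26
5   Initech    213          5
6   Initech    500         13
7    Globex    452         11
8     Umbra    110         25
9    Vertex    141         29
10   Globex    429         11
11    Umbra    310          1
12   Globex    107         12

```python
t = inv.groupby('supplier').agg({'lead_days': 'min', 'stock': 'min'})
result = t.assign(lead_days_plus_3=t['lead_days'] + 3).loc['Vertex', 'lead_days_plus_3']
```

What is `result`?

group by supplier: min(lead_days), min(stock):
          lead_days  stock
supplier                  
Globex           11    107
Initech           5    213
Soylent          11     77
Umbra             1    110
Vertex           29    141
add column lead_days_plus_3 = t['lead_days'] + 3:
          lead_days  stock  lead_days_plus_3
supplier                                    
Globex           11    107                14
Initech           5    213                 8
Soylent          11     77                14
Umbra             1    110                 4
Vertex           29    141                32
Finally, value at row 'Vertex', column 'lead_days_plus_3' = 32.

32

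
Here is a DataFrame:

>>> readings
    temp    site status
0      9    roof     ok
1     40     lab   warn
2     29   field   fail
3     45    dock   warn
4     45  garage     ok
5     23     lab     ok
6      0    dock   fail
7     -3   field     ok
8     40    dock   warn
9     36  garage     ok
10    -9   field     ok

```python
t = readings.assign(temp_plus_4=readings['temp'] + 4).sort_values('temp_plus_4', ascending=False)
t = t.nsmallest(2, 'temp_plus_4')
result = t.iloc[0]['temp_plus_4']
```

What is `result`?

add column temp_plus_4 = readings['temp'] + 4:
    temp    site status  temp_plus_4
0      9    roof     ok           13
1     40     lab   warn           44
2     29   field   fail           33
3     45    dock   warn           49
4     45  garage     ok           49
5     23     lab     ok           27
6      0    dock   fail            4
7     -3   field     ok            1
8     40    dock   warn           44
9     36  garage     ok           40
10    -9   field     ok           -5
sort by temp_plus_4 descending:
    temp    site status  temp_plus_4
3     45    dock   warn           49
4     45  garage     ok           49
1     40     lab   warn           44
8     40    dock   warn           44
9     36  garage     ok           40
2     29   field   fail           33
5     23     lab     ok           27
0      9    roof     ok           13
6      0    dock   fail            4
7     -3   field     ok            1
10    -9   field     ok           -5
take 2 rows with smallest temp_plus_4:
    temp   site status  temp_plus_4
10    -9  field     ok           -5
7     -3  field     ok            1
Finally, value at position 0, column 'temp_plus_4' = -5.

-5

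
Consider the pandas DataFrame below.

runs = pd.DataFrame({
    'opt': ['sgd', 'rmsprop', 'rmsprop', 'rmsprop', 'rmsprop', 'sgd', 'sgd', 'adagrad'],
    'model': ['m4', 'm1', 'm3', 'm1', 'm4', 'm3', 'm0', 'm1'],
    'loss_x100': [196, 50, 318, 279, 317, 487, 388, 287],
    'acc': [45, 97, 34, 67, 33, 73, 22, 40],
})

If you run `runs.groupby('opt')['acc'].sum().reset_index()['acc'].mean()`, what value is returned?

group by opt, sum of acc:
opt
adagrad     40
rmsprop    231
sgd        140
Name: acc, dtype: int64
reset_index():
       opt  acc
0  adagrad   40
1  rmsprop  231
2      sgd  140
Reading off the mean of column 'acc', we get 137.0.

137.0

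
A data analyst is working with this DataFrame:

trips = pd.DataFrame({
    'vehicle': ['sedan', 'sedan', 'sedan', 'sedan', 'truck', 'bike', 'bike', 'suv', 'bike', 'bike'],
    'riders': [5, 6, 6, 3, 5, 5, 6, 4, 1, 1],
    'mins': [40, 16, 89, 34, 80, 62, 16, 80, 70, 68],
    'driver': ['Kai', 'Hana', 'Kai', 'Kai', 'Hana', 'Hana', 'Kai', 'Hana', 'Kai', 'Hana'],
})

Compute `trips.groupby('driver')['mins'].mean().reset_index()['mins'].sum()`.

group by driver, mean of mins:
driver
Hana    61.2
Kai     49.8
Name: mins, dtype: float64
reset_index():
  driver  mins
0   Hana  61.2
1    Kai  49.8
Finally, sum of column 'mins' = 111.0.

111.0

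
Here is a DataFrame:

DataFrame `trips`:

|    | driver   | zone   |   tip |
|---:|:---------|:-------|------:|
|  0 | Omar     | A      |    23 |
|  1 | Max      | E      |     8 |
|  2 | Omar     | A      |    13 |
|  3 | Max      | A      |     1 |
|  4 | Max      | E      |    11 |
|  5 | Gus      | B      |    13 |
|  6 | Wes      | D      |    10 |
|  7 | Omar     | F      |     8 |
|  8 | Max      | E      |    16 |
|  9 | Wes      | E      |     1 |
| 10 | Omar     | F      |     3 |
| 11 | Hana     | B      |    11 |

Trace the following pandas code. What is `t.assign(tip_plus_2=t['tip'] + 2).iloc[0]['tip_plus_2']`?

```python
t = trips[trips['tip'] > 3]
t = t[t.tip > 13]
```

25

filter rows where tip > 3:
   driver zone  tip
0    Omar    A   23
1     Max    E    8
2    Omar    A   13
4     Max    E   11
5     Gus    B   13
6     Wes    D   10
7    Omar    F    8
8     Max    E   16
11   Hana    B   11
filter rows where tip > 13:
  driver zone  tip
0   Omar    A   23
8    Max    E   16
add column tip_plus_2 = t['tip'] + 2:
  driver zone  tip  tip_plus_2
0   Omar    A   23          25
8    Max    E   16          18
Finally, value at position 0, column 'tip_plus_2' = 25.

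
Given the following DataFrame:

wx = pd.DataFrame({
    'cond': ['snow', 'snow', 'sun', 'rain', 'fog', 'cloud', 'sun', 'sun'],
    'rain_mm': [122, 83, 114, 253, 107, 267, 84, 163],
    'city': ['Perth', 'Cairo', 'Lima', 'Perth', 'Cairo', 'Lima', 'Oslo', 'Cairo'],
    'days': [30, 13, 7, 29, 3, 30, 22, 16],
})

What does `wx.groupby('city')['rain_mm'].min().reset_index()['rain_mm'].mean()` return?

100.75

group by city, min of rain_mm:
city
Cairo     83
Lima     114
Oslo      84
Perth    122
Name: rain_mm, dtype: int64
reset_index():
    city  rain_mm
0  Cairo       83
1   Lima      114
2   Oslo       84
3  Perth      122
The mean of column 'rain_mm' is 100.75.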